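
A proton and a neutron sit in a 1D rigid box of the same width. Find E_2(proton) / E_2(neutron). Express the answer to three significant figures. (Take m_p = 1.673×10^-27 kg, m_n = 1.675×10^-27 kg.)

E_n ∝ 1/m at fixed n and L, so the ratio is m_n/m_p = 1.675×10^-27/1.673×10^-27 = 1.00.

1.00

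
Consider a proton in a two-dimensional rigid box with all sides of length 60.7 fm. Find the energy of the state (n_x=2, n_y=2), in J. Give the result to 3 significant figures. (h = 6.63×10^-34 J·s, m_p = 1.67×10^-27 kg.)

For a 2D rectangular well E = (h²/8m_p)·Σ n_i²/L_i² = (6.63×10^-34)²/(8·1.67×10^-27) · [2²/(60.7 fm)² + 2²/(60.7 fm)²].
Evaluating gives E = 7.14×10^-14 J.

E = 7.14×10^-14 J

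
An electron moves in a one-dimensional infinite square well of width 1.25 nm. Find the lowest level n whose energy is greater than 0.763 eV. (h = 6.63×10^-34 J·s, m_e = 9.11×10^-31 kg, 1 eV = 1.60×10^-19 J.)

n = 2

E_1 = h²/(8m_eL²) = 3.860×10^-20 J = 0.2413 eV.
Need n² > 0.763/0.2413 = 3.162, i.e. n > 1.778.
The smallest integer satisfying this is n = 2.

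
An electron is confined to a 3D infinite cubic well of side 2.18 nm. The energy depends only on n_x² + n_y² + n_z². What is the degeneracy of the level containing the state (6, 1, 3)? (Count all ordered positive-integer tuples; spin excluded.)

degeneracy = 6

The level has n_x² + n_y² + n_z² = 46. The ordered positive-integer solutions are (1, 3, 6), (1, 6, 3), (3, 1, 6), (3, 6, 1), (6, 1, 3), (6, 3, 1).
That gives 6 states.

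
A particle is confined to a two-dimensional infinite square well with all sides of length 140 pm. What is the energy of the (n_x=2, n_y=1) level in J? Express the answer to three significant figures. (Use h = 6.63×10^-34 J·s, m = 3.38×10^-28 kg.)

For a 2D rectangular well E = (h²/8m)·Σ n_i²/L_i² = (6.63×10^-34)²/(8·3.38×10^-28) · [2²/(140 pm)² + 1²/(140 pm)²].
Evaluating gives E = 4.15×10^-20 J.

E = 4.15×10^-20 J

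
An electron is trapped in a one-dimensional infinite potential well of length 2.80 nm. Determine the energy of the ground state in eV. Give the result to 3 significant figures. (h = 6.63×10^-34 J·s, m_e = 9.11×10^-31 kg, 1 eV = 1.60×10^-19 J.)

E_1 = 0.0481 eV

For an infinite well E_n = n²h²/(8m_eL²), so E_1 = h²/(8m_eL²) = (6.63×10^-34)²/(8·9.11×10^-31·(2.80×10^-9 m)²) = 7.693×10^-21 J.
Converting, E_1 = 7.693×10^-21 J / (1.60×10^-19 J/eV) = 0.0481 eV.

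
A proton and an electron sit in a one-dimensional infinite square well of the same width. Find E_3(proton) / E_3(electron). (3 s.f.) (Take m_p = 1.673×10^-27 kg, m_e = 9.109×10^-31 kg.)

E_n ∝ 1/m at fixed n and L, so the ratio is m_e/m_p = 9.109×10^-31/1.673×10^-27 = 5.44×10^-4.

5.44×10^-4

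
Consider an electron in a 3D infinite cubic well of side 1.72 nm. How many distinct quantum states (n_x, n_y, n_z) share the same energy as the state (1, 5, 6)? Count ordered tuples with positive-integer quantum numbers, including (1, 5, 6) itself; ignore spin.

The level has n_x² + n_y² + n_z² = 62. The ordered positive-integer solutions are (1, 5, 6), (1, 6, 5), (2, 3, 7), (2, 7, 3), (3, 2, 7), (3, 7, 2), (5, 1, 6), (5, 6, 1), (6, 1, 5), (6, 5, 1), (7, 2, 3), (7, 3, 2).
That gives 12 states.

degeneracy = 12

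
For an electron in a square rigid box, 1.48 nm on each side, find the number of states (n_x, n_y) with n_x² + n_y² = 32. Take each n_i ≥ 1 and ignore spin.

degeneracy = 1

The level has n_x² + n_y² = 32. The ordered positive-integer solutions are (4, 4).
That gives 1 state.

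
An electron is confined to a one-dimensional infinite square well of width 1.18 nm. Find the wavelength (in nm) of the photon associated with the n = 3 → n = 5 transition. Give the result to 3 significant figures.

E_1 = h²/(8m_eL²) = 4.327×10^-20 J, so ΔE = (5² − 3²)E_1 = 6.923×10^-19 J.
λ = hc/ΔE = (6.626×10^-34·2.998×10^8)/6.923×10^-19 = 2.87×10^-7 m = 287 nm.

λ = 287 nm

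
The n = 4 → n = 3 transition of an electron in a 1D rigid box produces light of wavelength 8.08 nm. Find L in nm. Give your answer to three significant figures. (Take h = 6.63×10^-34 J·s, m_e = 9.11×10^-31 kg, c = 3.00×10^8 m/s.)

The photon carries ΔE = hc/λ = 6.63×10^-34·3.00×10^8/8.08×10^-9 m = 2.462×10^-17 J.
Since ΔE = (4² − 3²)E_1, E_1 = 3.517×10^-18 J, and L = h/√(8m_eE_1) = 1.31×10^-10 m = 0.131 nm.

L = 0.131 nm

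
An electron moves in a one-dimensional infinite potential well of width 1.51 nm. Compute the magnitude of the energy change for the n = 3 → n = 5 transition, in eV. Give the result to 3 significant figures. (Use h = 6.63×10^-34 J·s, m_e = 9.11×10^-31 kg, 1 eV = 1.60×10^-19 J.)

E_1 = h²/(8m_eL²) = 2.645×10^-20 J.
|ΔE| = |3² − 5²|·E_1 = 16·2.645×10^-20 J = 4.232×10^-19 J = 2.65 eV.

|ΔE| = 2.65 eV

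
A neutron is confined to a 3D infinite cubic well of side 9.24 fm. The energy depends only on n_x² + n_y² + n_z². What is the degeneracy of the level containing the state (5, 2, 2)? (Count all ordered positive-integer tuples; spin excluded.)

degeneracy = 6

The level has n_x² + n_y² + n_z² = 33. The ordered positive-integer solutions are (1, 4, 4), (2, 2, 5), (2, 5, 2), (4, 1, 4), (4, 4, 1), (5, 2, 2).
That gives 6 states.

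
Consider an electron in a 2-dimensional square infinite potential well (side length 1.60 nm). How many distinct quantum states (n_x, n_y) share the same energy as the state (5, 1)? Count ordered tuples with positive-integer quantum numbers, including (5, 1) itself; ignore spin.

The level has n_x² + n_y² = 26. The ordered positive-integer solutions are (1, 5), (5, 1).
That gives 2 states.

degeneracy = 2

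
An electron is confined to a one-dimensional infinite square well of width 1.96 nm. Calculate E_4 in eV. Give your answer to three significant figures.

For an infinite well E_n = n²h²/(8m_eL²), so E_1 = h²/(8m_eL²) = (6.626×10^-34)²/(8·9.109×10^-31·(1.96×10^-9 m)²) = 1.568×10^-20 J.
Then E_4 = 4²·E_1 = 16·1.568×10^-20 J = 2.509×10^-19 J.
Converting, E_4 = 2.509×10^-19 J / (1.602×10^-19 J/eV) = 1.57 eV.

E_4 = 1.57 eV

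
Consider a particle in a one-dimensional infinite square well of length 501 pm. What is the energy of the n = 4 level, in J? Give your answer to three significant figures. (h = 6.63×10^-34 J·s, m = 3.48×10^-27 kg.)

E_4 = 1.01×10^-21 J

For an infinite well E_n = n²h²/(8mL²), so E_1 = h²/(8mL²) = (6.63×10^-34)²/(8·3.48×10^-27·(5.01×10^-10 m)²) = 6.290×10^-23 J.
Then E_4 = 4²·E_1 = 16·6.290×10^-23 J = 1.01×10^-21 J.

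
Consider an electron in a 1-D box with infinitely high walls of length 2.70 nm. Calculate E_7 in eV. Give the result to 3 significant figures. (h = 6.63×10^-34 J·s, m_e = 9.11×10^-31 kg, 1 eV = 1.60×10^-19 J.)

E_7 = 2.53 eV

For an infinite well E_n = n²h²/(8m_eL²), so E_1 = h²/(8m_eL²) = (6.63×10^-34)²/(8·9.11×10^-31·(2.70×10^-9 m)²) = 8.274×10^-21 J.
Then E_7 = 7²·E_1 = 49·8.274×10^-21 J = 4.054×10^-19 J.
Converting, E_7 = 4.054×10^-19 J / (1.60×10^-19 J/eV) = 2.53 eV.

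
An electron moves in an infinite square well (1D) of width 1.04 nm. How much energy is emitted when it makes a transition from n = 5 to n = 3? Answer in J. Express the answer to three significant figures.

|ΔE| = 8.91×10^-19 J

E_1 = h²/(8m_eL²) = 5.570×10^-20 J.
|ΔE| = |5² − 3²|·E_1 = 16·5.570×10^-20 J = 8.91×10^-19 J.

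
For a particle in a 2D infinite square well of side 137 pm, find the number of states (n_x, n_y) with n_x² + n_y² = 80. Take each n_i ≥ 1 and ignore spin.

The level has n_x² + n_y² = 80. The ordered positive-integer solutions are (4, 8), (8, 4).
That gives 2 states.

degeneracy = 2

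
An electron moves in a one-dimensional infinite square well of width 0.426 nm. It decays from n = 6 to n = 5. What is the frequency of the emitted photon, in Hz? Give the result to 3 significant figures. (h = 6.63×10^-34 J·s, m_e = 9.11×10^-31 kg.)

f = 5.51×10^15 Hz

E_1 = h²/(8m_eL²) = 3.324×10^-19 J and ΔE = (6² − 5²)E_1 = 3.656×10^-18 J.
f = ΔE/h = 3.656×10^-18/6.63×10^-34 = 5.51×10^15 Hz.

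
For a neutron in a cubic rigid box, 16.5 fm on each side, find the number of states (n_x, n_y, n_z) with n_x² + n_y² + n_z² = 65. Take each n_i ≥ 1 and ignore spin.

The level has n_x² + n_y² + n_z² = 65. The ordered positive-integer solutions are (2, 5, 6), (2, 6, 5), (5, 2, 6), (5, 6, 2), (6, 2, 5), (6, 5, 2).
That gives 6 states.

degeneracy = 6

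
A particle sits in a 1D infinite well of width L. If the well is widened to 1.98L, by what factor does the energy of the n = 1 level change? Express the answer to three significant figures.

0.255

E_n ∝ 1/L², so the energy scales by 1/1.98² = 0.255.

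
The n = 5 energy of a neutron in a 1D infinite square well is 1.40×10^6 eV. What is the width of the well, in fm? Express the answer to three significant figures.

L = 60.4 fm

From E_n = n²h²/(8m_nL²), L = n·h/√(8m_nE_n).
E_5 = 1.40×10^6 eV = 2.243×10^-13 J, so L = 5·6.626×10^-34/√(8·1.675×10^-27·2.243×10^-13) = 6.04×10^-14 m = 60.4 fm.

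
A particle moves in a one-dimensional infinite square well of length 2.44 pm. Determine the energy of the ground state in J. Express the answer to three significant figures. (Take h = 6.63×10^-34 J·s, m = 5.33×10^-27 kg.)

E_1 = 1.73×10^-18 J

For an infinite well E_n = n²h²/(8mL²), so E_1 = h²/(8mL²) = (6.63×10^-34)²/(8·5.33×10^-27·(2.44×10^-12 m)²) = 1.732×10^-18 J.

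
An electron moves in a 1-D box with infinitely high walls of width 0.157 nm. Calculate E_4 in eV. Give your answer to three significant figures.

E_4 = 244 eV

For an infinite well E_n = n²h²/(8m_eL²), so E_1 = h²/(8m_eL²) = (6.626×10^-34)²/(8·9.109×10^-31·(1.57×10^-10 m)²) = 2.444×10^-18 J.
Then E_4 = 4²·E_1 = 16·2.444×10^-18 J = 3.910×10^-17 J.
Converting, E_4 = 3.910×10^-17 J / (1.602×10^-19 J/eV) = 244 eV.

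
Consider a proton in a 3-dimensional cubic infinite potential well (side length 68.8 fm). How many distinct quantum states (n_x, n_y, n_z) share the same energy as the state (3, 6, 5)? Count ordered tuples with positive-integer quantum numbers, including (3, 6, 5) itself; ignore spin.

The level has n_x² + n_y² + n_z² = 70. The ordered positive-integer solutions are (3, 5, 6), (3, 6, 5), (5, 3, 6), (5, 6, 3), (6, 3, 5), (6, 5, 3).
That gives 6 states.

degeneracy = 6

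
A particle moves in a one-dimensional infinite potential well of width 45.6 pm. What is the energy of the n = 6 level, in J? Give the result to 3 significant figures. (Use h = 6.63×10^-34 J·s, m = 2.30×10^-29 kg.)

For an infinite well E_n = n²h²/(8mL²), so E_1 = h²/(8mL²) = (6.63×10^-34)²/(8·2.30×10^-29·(4.56×10^-11 m)²) = 1.149×10^-18 J.
Then E_6 = 6²·E_1 = 36·1.149×10^-18 J = 4.14×10^-17 J.

E_6 = 4.14×10^-17 J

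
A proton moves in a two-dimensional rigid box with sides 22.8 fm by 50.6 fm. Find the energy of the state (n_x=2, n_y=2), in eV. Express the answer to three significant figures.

E = 1.90×10^6 eV

For a 2D rectangular well E = (h²/8m_p)·Σ n_i²/L_i² = (6.626×10^-34)²/(8·1.673×10^-27) · [2²/(22.8 fm)² + 2²/(50.6 fm)²].
Evaluating gives E = 3.037×10^-13 J = 1.90×10^6 eV.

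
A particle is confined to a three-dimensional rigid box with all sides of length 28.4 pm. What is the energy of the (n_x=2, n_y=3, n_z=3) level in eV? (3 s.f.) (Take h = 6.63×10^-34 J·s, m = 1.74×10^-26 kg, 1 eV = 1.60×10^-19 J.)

For a 3D rectangular well E = (h²/8m)·Σ n_i²/L_i² = (6.63×10^-34)²/(8·1.74×10^-26) · [2²/(28.4 pm)² + 3²/(28.4 pm)² + 3²/(28.4 pm)²].
Evaluating gives E = 8.613×10^-20 J = 0.538 eV.

E = 0.538 eV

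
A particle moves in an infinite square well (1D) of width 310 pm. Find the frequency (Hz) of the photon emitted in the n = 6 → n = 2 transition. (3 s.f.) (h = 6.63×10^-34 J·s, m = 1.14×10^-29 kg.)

E_1 = h²/(8mL²) = 5.015×10^-20 J and ΔE = (6² − 2²)E_1 = 1.605×10^-18 J.
f = ΔE/h = 1.605×10^-18/6.63×10^-34 = 2.42×10^15 Hz.

f = 2.42×10^15 Hz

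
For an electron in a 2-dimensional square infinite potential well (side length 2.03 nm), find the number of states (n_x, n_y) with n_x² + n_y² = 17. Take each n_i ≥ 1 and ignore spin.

degeneracy = 2

The level has n_x² + n_y² = 17. The ordered positive-integer solutions are (1, 4), (4, 1).
That gives 2 states.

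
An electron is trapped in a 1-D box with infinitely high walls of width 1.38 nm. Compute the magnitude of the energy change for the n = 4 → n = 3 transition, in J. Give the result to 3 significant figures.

|ΔE| = 2.21×10^-19 J

E_1 = h²/(8m_eL²) = 3.164×10^-20 J.
|ΔE| = |4² − 3²|·E_1 = 7·3.164×10^-20 J = 2.21×10^-19 J.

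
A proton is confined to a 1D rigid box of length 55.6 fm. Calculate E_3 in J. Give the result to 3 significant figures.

For an infinite well E_n = n²h²/(8m_pL²), so E_1 = h²/(8m_pL²) = (6.626×10^-34)²/(8·1.673×10^-27·(5.56×10^-14 m)²) = 1.061×10^-14 J.
Then E_3 = 3²·E_1 = 9·1.061×10^-14 J = 9.55×10^-14 J.

E_3 = 9.55×10^-14 J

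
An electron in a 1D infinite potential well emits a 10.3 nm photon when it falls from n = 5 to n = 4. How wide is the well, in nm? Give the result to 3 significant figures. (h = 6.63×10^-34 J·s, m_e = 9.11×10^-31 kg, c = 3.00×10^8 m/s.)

The photon carries ΔE = hc/λ = 6.63×10^-34·3.00×10^8/1.03×10^-8 m = 1.931×10^-17 J.
Since ΔE = (5² − 4²)E_1, E_1 = 2.146×10^-18 J, and L = h/√(8m_eE_1) = 1.68×10^-10 m = 0.168 nm.

L = 0.168 nm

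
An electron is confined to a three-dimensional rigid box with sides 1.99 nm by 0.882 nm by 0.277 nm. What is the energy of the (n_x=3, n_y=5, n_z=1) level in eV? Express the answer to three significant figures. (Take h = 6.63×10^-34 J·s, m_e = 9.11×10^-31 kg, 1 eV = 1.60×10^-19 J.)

For a 3D rectangular well E = (h²/8m_e)·Σ n_i²/L_i² = (6.63×10^-34)²/(8·9.11×10^-31) · [3²/(1.99 nm)² + 5²/(0.882 nm)² + 1²/(0.277 nm)²].
Evaluating gives E = 2.861×10^-18 J = 17.9 eV.

E = 17.9 eV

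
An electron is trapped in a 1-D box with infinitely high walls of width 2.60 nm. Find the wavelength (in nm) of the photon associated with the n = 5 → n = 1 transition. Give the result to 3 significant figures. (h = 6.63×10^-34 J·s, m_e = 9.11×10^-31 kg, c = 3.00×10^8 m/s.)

E_1 = h²/(8m_eL²) = 8.922×10^-21 J, so ΔE = (5² − 1²)E_1 = 2.141×10^-19 J.
λ = hc/ΔE = (6.63×10^-34·3.00×10^8)/2.141×10^-19 = 9.29×10^-7 m = 929 nm.

λ = 929 nm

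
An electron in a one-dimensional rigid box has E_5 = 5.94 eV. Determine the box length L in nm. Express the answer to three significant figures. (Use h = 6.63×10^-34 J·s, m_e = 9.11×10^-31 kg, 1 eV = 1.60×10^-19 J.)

L = 1.26 nm

From E_n = n²h²/(8m_eL²), L = n·h/√(8m_eE_n).
E_5 = 5.94 eV = 9.504×10^-19 J, so L = 5·6.63×10^-34/√(8·9.11×10^-31·9.504×10^-19) = 1.26×10^-9 m = 1.26 nm.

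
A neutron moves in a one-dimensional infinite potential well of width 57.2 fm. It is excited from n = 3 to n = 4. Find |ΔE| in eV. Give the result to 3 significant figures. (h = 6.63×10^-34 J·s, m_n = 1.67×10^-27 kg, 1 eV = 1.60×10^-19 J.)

E_1 = h²/(8m_nL²) = 1.006×10^-14 J.
|ΔE| = |3² − 4²|·E_1 = 7·1.006×10^-14 J = 7.042×10^-14 J = 4.40×10^5 eV.

|ΔE| = 4.40×10^5 eV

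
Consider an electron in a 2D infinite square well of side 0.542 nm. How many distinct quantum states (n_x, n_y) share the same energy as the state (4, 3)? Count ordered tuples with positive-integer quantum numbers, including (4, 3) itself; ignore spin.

degeneracy = 2

The level has n_x² + n_y² = 25. The ordered positive-integer solutions are (3, 4), (4, 3).
That gives 2 states.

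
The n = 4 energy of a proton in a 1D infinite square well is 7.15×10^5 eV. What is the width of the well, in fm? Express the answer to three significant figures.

L = 67.7 fm

From E_n = n²h²/(8m_pL²), L = n·h/√(8m_pE_n).
E_4 = 7.15×10^5 eV = 1.145×10^-13 J, so L = 4·6.626×10^-34/√(8·1.673×10^-27·1.145×10^-13) = 6.77×10^-14 m = 67.7 fm.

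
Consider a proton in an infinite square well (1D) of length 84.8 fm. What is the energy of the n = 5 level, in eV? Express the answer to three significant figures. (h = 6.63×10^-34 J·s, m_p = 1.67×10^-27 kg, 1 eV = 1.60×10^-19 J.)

E_5 = 7.15×10^5 eV

For an infinite well E_n = n²h²/(8m_pL²), so E_1 = h²/(8m_pL²) = (6.63×10^-34)²/(8·1.67×10^-27·(8.48×10^-14 m)²) = 4.575×10^-15 J.
Then E_5 = 5²·E_1 = 25·4.575×10^-15 J = 1.144×10^-13 J.
Converting, E_5 = 1.144×10^-13 J / (1.60×10^-19 J/eV) = 7.15×10^5 eV.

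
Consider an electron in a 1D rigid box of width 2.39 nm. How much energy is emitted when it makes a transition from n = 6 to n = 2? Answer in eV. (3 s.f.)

E_1 = h²/(8m_eL²) = 1.055×10^-20 J.
|ΔE| = |6² − 2²|·E_1 = 32·1.055×10^-20 J = 3.376×10^-19 J = 2.11 eV.

|ΔE| = 2.11 eV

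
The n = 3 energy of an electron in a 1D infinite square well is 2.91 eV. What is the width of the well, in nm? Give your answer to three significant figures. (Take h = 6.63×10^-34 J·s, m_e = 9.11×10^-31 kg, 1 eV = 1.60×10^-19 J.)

L = 1.08 nm

From E_n = n²h²/(8m_eL²), L = n·h/√(8m_eE_n).
E_3 = 2.91 eV = 4.656×10^-19 J, so L = 3·6.63×10^-34/√(8·9.11×10^-31·4.656×10^-19) = 1.08×10^-9 m = 1.08 nm.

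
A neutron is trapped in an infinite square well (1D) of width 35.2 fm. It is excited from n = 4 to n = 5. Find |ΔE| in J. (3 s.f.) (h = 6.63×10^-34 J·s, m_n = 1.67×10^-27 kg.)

|ΔE| = 2.39×10^-13 J

E_1 = h²/(8m_nL²) = 2.655×10^-14 J.
|ΔE| = |4² − 5²|·E_1 = 9·2.655×10^-14 J = 2.39×10^-13 J.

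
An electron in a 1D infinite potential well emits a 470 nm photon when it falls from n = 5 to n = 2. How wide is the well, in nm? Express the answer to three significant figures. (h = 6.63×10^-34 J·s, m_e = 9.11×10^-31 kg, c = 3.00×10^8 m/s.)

L = 1.73 nm

The photon carries ΔE = hc/λ = 6.63×10^-34·3.00×10^8/4.70×10^-7 m = 4.232×10^-19 J.
Since ΔE = (5² − 2²)E_1, E_1 = 2.015×10^-20 J, and L = h/√(8m_eE_1) = 1.73×10^-9 m = 1.73 nm.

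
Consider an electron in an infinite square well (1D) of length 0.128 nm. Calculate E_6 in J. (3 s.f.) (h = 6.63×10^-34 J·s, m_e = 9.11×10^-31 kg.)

E_6 = 1.33×10^-16 J

For an infinite well E_n = n²h²/(8m_eL²), so E_1 = h²/(8m_eL²) = (6.63×10^-34)²/(8·9.11×10^-31·(1.28×10^-10 m)²) = 3.681×10^-18 J.
Then E_6 = 6²·E_1 = 36·3.681×10^-18 J = 1.33×10^-16 J.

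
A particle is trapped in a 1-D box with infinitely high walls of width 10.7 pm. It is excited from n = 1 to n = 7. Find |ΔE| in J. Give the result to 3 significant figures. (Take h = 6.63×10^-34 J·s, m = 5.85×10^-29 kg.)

|ΔE| = 3.94×10^-16 J

E_1 = h²/(8mL²) = 8.204×10^-18 J.
|ΔE| = |1² − 7²|·E_1 = 48·8.204×10^-18 J = 3.94×10^-16 J.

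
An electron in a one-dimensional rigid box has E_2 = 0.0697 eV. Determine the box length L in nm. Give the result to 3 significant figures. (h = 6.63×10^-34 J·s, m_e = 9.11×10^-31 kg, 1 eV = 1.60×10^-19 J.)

L = 4.65 nm

From E_n = n²h²/(8m_eL²), L = n·h/√(8m_eE_n).
E_2 = 0.0697 eV = 1.115×10^-20 J, so L = 2·6.63×10^-34/√(8·9.11×10^-31·1.115×10^-20) = 4.65×10^-9 m = 4.65 nm.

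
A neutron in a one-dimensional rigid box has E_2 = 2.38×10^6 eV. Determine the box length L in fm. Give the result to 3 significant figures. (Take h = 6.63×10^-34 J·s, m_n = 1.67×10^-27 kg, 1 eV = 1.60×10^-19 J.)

L = 18.6 fm

From E_n = n²h²/(8m_nL²), L = n·h/√(8m_nE_n).
E_2 = 2.38×10^6 eV = 3.808×10^-13 J, so L = 2·6.63×10^-34/√(8·1.67×10^-27·3.808×10^-13) = 1.86×10^-14 m = 18.6 fm.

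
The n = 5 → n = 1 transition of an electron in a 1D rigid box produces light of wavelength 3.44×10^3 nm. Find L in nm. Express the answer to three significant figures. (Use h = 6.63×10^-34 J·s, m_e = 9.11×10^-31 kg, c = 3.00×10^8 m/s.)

The photon carries ΔE = hc/λ = 6.63×10^-34·3.00×10^8/3.44×10^-6 m = 5.782×10^-20 J.
Since ΔE = (5² − 1²)E_1, E_1 = 2.409×10^-21 J, and L = h/√(8m_eE_1) = 5.00×10^-9 m = 5.00 nm.

L = 5.00 nm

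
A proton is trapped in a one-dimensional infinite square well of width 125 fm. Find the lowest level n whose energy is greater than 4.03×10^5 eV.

n = 6

E_1 = h²/(8m_pL²) = 2.099×10^-15 J = 1.310×10^4 eV.
Need n² > 4.03×10^5/1.310×10^4 = 30.76, i.e. n > 5.546.
The smallest integer satisfying this is n = 6.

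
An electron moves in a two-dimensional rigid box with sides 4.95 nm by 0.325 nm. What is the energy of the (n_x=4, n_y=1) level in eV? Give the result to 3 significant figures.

For a 2D rectangular well E = (h²/8m_e)·Σ n_i²/L_i² = (6.626×10^-34)²/(8·9.109×10^-31) · [4²/(4.95 nm)² + 1²/(0.325 nm)²].
Evaluating gives E = 6.097×10^-19 J = 3.81 eV.

E = 3.81 eV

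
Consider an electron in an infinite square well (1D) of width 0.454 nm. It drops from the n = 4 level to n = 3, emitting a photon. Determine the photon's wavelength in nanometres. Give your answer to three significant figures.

E_1 = h²/(8m_eL²) = 2.923×10^-19 J, so ΔE = (4² − 3²)E_1 = 2.046×10^-18 J.
λ = hc/ΔE = (6.626×10^-34·2.998×10^8)/2.046×10^-18 = 9.71×10^-8 m = 97.1 nm.

λ = 97.1 nm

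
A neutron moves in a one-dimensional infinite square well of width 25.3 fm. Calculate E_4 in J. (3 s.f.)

E_4 = 8.19×10^-13 J

For an infinite well E_n = n²h²/(8m_nL²), so E_1 = h²/(8m_nL²) = (6.626×10^-34)²/(8·1.675×10^-27·(2.53×10^-14 m)²) = 5.119×10^-14 J.
Then E_4 = 4²·E_1 = 16·5.119×10^-14 J = 8.19×10^-13 J.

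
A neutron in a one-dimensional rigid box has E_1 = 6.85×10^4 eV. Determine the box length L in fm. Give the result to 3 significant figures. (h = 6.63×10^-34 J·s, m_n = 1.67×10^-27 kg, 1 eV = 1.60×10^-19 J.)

L = 54.8 fm

From E_n = n²h²/(8m_nL²), L = n·h/√(8m_nE_n).
E_1 = 6.85×10^4 eV = 1.096×10^-14 J, so L = 1·6.63×10^-34/√(8·1.67×10^-27·1.096×10^-14) = 5.48×10^-14 m = 54.8 fm.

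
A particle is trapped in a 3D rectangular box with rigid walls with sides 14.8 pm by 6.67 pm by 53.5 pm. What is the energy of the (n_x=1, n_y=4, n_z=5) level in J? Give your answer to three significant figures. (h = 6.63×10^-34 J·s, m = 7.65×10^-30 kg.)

For a 3D rectangular well E = (h²/8m)·Σ n_i²/L_i² = (6.63×10^-34)²/(8·7.65×10^-30) · [1²/(14.8 pm)² + 4²/(6.67 pm)² + 5²/(53.5 pm)²].
Evaluating gives E = 2.68×10^-15 J.

E = 2.68×10^-15 J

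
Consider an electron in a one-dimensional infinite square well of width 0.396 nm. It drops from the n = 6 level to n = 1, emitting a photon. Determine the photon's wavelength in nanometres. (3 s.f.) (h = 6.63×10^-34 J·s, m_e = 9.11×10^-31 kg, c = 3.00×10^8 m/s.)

E_1 = h²/(8m_eL²) = 3.846×10^-19 J, so ΔE = (6² − 1²)E_1 = 1.346×10^-17 J.
λ = hc/ΔE = (6.63×10^-34·3.00×10^8)/1.346×10^-17 = 1.48×10^-8 m = 14.8 nm.

λ = 14.8 nm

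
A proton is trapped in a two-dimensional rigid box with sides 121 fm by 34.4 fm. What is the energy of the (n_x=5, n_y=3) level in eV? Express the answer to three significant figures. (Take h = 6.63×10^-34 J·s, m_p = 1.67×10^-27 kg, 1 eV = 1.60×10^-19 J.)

E = 1.92×10^6 eV

For a 2D rectangular well E = (h²/8m_p)·Σ n_i²/L_i² = (6.63×10^-34)²/(8·1.67×10^-27) · [5²/(121 fm)² + 3²/(34.4 fm)²].
Evaluating gives E = 3.064×10^-13 J = 1.92×10^6 eV.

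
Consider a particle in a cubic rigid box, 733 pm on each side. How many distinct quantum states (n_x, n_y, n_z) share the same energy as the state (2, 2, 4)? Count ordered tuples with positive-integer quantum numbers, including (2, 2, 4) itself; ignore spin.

degeneracy = 3

The level has n_x² + n_y² + n_z² = 24. The ordered positive-integer solutions are (2, 2, 4), (2, 4, 2), (4, 2, 2).
That gives 3 states.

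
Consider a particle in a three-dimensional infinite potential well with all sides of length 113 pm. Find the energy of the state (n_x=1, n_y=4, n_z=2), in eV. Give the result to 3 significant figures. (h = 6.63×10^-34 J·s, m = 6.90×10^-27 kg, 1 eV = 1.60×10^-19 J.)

E = 0.0819 eV

For a 3D rectangular well E = (h²/8m)·Σ n_i²/L_i² = (6.63×10^-34)²/(8·6.90×10^-27) · [1²/(113 pm)² + 4²/(113 pm)² + 2²/(113 pm)²].
Evaluating gives E = 1.310×10^-20 J = 0.0819 eV.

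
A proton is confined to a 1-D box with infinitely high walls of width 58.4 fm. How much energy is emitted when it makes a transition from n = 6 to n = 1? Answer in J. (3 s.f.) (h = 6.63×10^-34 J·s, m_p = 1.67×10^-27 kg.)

E_1 = h²/(8m_pL²) = 9.647×10^-15 J.
|ΔE| = |6² − 1²|·E_1 = 35·9.647×10^-15 J = 3.38×10^-13 J.

|ΔE| = 3.38×10^-13 J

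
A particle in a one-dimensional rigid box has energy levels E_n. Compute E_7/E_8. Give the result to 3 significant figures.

E_n ∝ n², so E_7/E_8 = 7²/8² = 49/64 = 0.766.

0.766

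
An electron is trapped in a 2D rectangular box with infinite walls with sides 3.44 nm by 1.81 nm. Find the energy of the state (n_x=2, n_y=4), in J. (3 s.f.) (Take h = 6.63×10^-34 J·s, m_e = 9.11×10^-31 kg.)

E = 3.15×10^-19 J

For a 2D rectangular well E = (h²/8m_e)·Σ n_i²/L_i² = (6.63×10^-34)²/(8·9.11×10^-31) · [2²/(3.44 nm)² + 4²/(1.81 nm)²].
Evaluating gives E = 3.15×10^-19 J.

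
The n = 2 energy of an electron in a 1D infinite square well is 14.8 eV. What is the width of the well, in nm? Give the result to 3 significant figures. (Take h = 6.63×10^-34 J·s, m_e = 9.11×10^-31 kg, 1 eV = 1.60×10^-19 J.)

From E_n = n²h²/(8m_eL²), L = n·h/√(8m_eE_n).
E_2 = 14.8 eV = 2.368×10^-18 J, so L = 2·6.63×10^-34/√(8·9.11×10^-31·2.368×10^-18) = 3.19×10^-10 m = 0.319 nm.

L = 0.319 nm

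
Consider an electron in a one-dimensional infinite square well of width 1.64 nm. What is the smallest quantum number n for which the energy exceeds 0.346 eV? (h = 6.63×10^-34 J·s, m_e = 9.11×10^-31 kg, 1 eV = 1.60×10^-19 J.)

n = 2

E_1 = h²/(8m_eL²) = 2.242×10^-20 J = 0.1401 eV.
Need n² > 0.346/0.1401 = 2.470, i.e. n > 1.572.
The smallest integer satisfying this is n = 2.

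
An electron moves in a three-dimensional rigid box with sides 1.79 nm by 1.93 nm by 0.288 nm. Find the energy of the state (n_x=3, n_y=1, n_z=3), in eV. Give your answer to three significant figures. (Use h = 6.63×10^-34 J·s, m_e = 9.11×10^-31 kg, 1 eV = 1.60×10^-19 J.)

E = 42.1 eV

For a 3D rectangular well E = (h²/8m_e)·Σ n_i²/L_i² = (6.63×10^-34)²/(8·9.11×10^-31) · [3²/(1.79 nm)² + 1²/(1.93 nm)² + 3²/(0.288 nm)²].
Evaluating gives E = 6.730×10^-18 J = 42.1 eV.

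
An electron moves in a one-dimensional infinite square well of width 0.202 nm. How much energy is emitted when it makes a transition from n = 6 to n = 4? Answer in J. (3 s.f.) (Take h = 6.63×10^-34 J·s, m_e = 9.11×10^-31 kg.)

E_1 = h²/(8m_eL²) = 1.478×10^-18 J.
|ΔE| = |6² − 4²|·E_1 = 20·1.478×10^-18 J = 2.96×10^-17 J.

|ΔE| = 2.96×10^-17 J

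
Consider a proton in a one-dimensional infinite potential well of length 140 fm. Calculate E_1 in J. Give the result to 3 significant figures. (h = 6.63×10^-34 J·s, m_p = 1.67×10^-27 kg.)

E_1 = 1.68×10^-15 J

For an infinite well E_n = n²h²/(8m_pL²), so E_1 = h²/(8m_pL²) = (6.63×10^-34)²/(8·1.67×10^-27·(1.40×10^-13 m)²) = 1.679×10^-15 J.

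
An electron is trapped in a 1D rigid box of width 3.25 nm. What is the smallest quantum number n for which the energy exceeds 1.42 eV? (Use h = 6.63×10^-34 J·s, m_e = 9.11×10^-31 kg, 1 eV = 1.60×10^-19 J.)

n = 7

E_1 = h²/(8m_eL²) = 5.710×10^-21 J = 0.03569 eV.
Need n² > 1.42/0.03569 = 39.79, i.e. n > 6.308.
The smallest integer satisfying this is n = 7.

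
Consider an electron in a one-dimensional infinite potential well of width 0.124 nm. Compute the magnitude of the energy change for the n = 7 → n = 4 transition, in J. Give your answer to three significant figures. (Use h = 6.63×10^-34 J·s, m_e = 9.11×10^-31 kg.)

|ΔE| = 1.29×10^-16 J

E_1 = h²/(8m_eL²) = 3.923×10^-18 J.
|ΔE| = |7² − 4²|·E_1 = 33·3.923×10^-18 J = 1.29×10^-16 J.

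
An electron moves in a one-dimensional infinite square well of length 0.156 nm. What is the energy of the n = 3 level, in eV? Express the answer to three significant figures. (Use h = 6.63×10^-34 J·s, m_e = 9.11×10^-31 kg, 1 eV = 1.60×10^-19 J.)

E_3 = 139 eV

For an infinite well E_n = n²h²/(8m_eL²), so E_1 = h²/(8m_eL²) = (6.63×10^-34)²/(8·9.11×10^-31·(1.56×10^-10 m)²) = 2.478×10^-18 J.
Then E_3 = 3²·E_1 = 9·2.478×10^-18 J = 2.230×10^-17 J.
Converting, E_3 = 2.230×10^-17 J / (1.60×10^-19 J/eV) = 139 eV.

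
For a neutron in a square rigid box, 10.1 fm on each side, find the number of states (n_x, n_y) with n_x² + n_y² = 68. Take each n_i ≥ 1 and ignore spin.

The level has n_x² + n_y² = 68. The ordered positive-integer solutions are (2, 8), (8, 2).
That gives 2 states.

degeneracy = 2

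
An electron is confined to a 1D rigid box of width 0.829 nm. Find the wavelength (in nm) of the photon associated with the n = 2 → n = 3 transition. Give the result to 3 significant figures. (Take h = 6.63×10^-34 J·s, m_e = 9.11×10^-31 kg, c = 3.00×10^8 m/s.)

λ = 453 nm

E_1 = h²/(8m_eL²) = 8.776×10^-20 J, so ΔE = (3² − 2²)E_1 = 4.388×10^-19 J.
λ = hc/ΔE = (6.63×10^-34·3.00×10^8)/4.388×10^-19 = 4.53×10^-7 m = 453 nm.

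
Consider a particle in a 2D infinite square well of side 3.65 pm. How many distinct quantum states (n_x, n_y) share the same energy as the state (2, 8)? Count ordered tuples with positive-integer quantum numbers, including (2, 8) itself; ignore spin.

The level has n_x² + n_y² = 68. The ordered positive-integer solutions are (2, 8), (8, 2).
That gives 2 states.

degeneracy = 2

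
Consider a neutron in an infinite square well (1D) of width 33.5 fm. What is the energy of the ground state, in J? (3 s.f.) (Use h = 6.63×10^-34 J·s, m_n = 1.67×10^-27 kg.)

For an infinite well E_n = n²h²/(8m_nL²), so E_1 = h²/(8m_nL²) = (6.63×10^-34)²/(8·1.67×10^-27·(3.35×10^-14 m)²) = 2.932×10^-14 J.

E_1 = 2.93×10^-14 J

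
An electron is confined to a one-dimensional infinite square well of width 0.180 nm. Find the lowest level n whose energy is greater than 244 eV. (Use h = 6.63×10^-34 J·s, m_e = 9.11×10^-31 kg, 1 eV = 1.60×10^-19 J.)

n = 5

E_1 = h²/(8m_eL²) = 1.862×10^-18 J = 11.64 eV.
Need n² > 244/11.64 = 20.96, i.e. n > 4.578.
The smallest integer satisfying this is n = 5.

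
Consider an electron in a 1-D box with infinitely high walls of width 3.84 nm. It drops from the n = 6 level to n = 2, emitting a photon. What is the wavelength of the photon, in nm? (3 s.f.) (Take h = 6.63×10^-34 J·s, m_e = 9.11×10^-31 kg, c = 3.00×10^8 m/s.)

E_1 = h²/(8m_eL²) = 4.090×10^-21 J, so ΔE = (6² − 2²)E_1 = 1.309×10^-19 J.
λ = hc/ΔE = (6.63×10^-34·3.00×10^8)/1.309×10^-19 = 1.52×10^-6 m = 1.52×10^3 nm.

λ = 1.52×10^3 nm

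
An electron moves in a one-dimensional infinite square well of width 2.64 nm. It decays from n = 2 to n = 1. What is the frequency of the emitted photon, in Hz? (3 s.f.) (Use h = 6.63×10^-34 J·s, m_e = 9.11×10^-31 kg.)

E_1 = h²/(8m_eL²) = 8.654×10^-21 J and ΔE = (2² − 1²)E_1 = 2.596×10^-20 J.
f = ΔE/h = 2.596×10^-20/6.63×10^-34 = 3.92×10^13 Hz.

f = 3.92×10^13 Hz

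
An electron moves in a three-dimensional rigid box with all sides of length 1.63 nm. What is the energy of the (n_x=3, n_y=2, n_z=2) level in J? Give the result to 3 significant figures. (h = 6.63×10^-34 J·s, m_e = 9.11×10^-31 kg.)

For a 3D rectangular well E = (h²/8m_e)·Σ n_i²/L_i² = (6.63×10^-34)²/(8·9.11×10^-31) · [3²/(1.63 nm)² + 2²/(1.63 nm)² + 2²/(1.63 nm)²].
Evaluating gives E = 3.86×10^-19 J.

E = 3.86×10^-19 J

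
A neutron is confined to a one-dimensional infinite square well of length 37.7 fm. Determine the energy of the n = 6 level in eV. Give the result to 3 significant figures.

For an infinite well E_n = n²h²/(8m_nL²), so E_1 = h²/(8m_nL²) = (6.626×10^-34)²/(8·1.675×10^-27·(3.77×10^-14 m)²) = 2.305×10^-14 J.
Then E_6 = 6²·E_1 = 36·2.305×10^-14 J = 8.298×10^-13 J.
Converting, E_6 = 8.298×10^-13 J / (1.602×10^-19 J/eV) = 5.18×10^6 eV.

E_6 = 5.18×10^6 eV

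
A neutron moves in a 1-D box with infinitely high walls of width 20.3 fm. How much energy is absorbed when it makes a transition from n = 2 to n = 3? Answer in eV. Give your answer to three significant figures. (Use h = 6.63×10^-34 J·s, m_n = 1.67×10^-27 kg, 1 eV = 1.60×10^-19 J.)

|ΔE| = 2.50×10^6 eV

E_1 = h²/(8m_nL²) = 7.984×10^-14 J.
|ΔE| = |2² − 3²|·E_1 = 5·7.984×10^-14 J = 3.992×10^-13 J = 2.50×10^6 eV.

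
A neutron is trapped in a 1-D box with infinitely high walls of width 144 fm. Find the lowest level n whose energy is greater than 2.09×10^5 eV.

E_1 = h²/(8m_nL²) = 1.580×10^-15 J = 9863 eV.
Need n² > 2.09×10^5/9863 = 21.19, i.e. n > 4.603.
The smallest integer satisfying this is n = 5.

n = 5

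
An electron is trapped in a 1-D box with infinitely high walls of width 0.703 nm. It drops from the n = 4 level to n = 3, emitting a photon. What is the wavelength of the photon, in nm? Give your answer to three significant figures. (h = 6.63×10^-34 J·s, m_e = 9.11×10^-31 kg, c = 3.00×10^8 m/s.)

λ = 233 nm

E_1 = h²/(8m_eL²) = 1.220×10^-19 J, so ΔE = (4² − 3²)E_1 = 8.540×10^-19 J.
λ = hc/ΔE = (6.63×10^-34·3.00×10^8)/8.540×10^-19 = 2.33×10^-7 m = 233 nm.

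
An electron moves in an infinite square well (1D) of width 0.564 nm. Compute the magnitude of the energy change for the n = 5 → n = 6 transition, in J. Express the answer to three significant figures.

|ΔE| = 2.08×10^-18 J

E_1 = h²/(8m_eL²) = 1.894×10^-19 J.
|ΔE| = |5² − 6²|·E_1 = 11·1.894×10^-19 J = 2.08×10^-18 J.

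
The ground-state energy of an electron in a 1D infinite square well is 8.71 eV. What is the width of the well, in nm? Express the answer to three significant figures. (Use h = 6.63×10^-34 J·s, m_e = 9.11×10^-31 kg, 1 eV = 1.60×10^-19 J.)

From E_n = n²h²/(8m_eL²), L = n·h/√(8m_eE_n).
E_1 = 8.71 eV = 1.394×10^-18 J, so L = 1·6.63×10^-34/√(8·9.11×10^-31·1.394×10^-18) = 2.08×10^-10 m = 0.208 nm.

L = 0.208 nm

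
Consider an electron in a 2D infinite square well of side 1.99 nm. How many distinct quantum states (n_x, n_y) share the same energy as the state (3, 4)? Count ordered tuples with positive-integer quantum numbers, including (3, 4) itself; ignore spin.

degeneracy = 2

The level has n_x² + n_y² = 25. The ordered positive-integer solutions are (3, 4), (4, 3).
That gives 2 states.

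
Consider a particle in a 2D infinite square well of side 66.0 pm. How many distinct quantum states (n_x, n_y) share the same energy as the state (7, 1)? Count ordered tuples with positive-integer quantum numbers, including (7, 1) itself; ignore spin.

degeneracy = 3

The level has n_x² + n_y² = 50. The ordered positive-integer solutions are (1, 7), (5, 5), (7, 1).
That gives 3 states.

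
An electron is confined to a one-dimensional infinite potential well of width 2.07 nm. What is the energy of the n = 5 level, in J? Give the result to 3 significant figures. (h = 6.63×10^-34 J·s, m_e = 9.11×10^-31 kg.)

E_5 = 3.52×10^-19 J

For an infinite well E_n = n²h²/(8m_eL²), so E_1 = h²/(8m_eL²) = (6.63×10^-34)²/(8·9.11×10^-31·(2.07×10^-9 m)²) = 1.408×10^-20 J.
Then E_5 = 5²·E_1 = 25·1.408×10^-20 J = 3.52×10^-19 J.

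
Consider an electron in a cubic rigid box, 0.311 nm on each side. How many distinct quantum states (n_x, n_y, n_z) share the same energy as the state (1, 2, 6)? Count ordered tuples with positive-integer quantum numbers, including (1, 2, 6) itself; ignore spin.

The level has n_x² + n_y² + n_z² = 41. The ordered positive-integer solutions are (1, 2, 6), (1, 6, 2), (2, 1, 6), (2, 6, 1), (3, 4, 4), (4, 3, 4), (4, 4, 3), (6, 1, 2), (6, 2, 1).
That gives 9 states.

degeneracy = 9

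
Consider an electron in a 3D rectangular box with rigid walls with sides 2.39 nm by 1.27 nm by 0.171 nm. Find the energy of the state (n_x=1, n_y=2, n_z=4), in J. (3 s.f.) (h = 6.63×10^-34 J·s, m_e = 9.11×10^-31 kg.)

E = 3.32×10^-17 J

For a 3D rectangular well E = (h²/8m_e)·Σ n_i²/L_i² = (6.63×10^-34)²/(8·9.11×10^-31) · [1²/(2.39 nm)² + 2²/(1.27 nm)² + 4²/(0.171 nm)²].
Evaluating gives E = 3.32×10^-17 J.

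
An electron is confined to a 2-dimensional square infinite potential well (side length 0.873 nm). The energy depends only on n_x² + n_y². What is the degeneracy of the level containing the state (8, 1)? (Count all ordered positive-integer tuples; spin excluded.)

The level has n_x² + n_y² = 65. The ordered positive-integer solutions are (1, 8), (4, 7), (7, 4), (8, 1).
That gives 4 states.

degeneracy = 4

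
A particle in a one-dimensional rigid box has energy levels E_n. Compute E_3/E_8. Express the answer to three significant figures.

0.141

E_n ∝ n², so E_3/E_8 = 3²/8² = 9/64 = 0.141.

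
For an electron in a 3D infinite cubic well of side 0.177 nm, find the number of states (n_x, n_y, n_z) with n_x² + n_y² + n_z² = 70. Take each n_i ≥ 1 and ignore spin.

The level has n_x² + n_y² + n_z² = 70. The ordered positive-integer solutions are (3, 5, 6), (3, 6, 5), (5, 3, 6), (5, 6, 3), (6, 3, 5), (6, 5, 3).
That gives 6 states.

degeneracy = 6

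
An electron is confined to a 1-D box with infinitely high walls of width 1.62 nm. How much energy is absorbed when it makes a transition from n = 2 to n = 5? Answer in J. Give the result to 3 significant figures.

|ΔE| = 4.82×10^-19 J

E_1 = h²/(8m_eL²) = 2.296×10^-20 J.
|ΔE| = |2² − 5²|·E_1 = 21·2.296×10^-20 J = 4.82×10^-19 J.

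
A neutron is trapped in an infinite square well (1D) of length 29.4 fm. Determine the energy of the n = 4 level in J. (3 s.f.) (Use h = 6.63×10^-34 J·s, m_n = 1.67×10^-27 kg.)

For an infinite well E_n = n²h²/(8m_nL²), so E_1 = h²/(8m_nL²) = (6.63×10^-34)²/(8·1.67×10^-27·(2.94×10^-14 m)²) = 3.807×10^-14 J.
Then E_4 = 4²·E_1 = 16·3.807×10^-14 J = 6.09×10^-13 J.

E_4 = 6.09×10^-13 J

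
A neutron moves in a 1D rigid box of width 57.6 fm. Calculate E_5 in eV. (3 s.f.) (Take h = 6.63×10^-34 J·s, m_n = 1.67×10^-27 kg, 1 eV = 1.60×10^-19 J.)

E_5 = 1.55×10^6 eV

For an infinite well E_n = n²h²/(8m_nL²), so E_1 = h²/(8m_nL²) = (6.63×10^-34)²/(8·1.67×10^-27·(5.76×10^-14 m)²) = 9.917×10^-15 J.
Then E_5 = 5²·E_1 = 25·9.917×10^-15 J = 2.479×10^-13 J.
Converting, E_5 = 2.479×10^-13 J / (1.60×10^-19 J/eV) = 1.55×10^6 eV.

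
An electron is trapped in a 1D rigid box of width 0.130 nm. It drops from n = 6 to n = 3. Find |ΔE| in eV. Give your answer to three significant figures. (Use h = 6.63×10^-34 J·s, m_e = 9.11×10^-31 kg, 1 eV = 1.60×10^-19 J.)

|ΔE| = 602 eV

E_1 = h²/(8m_eL²) = 3.569×10^-18 J.
|ΔE| = |6² − 3²|·E_1 = 27·3.569×10^-18 J = 9.636×10^-17 J = 602 eV.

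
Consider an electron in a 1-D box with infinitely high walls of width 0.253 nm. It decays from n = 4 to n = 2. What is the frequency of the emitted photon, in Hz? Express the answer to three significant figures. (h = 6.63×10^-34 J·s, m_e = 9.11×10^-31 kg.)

E_1 = h²/(8m_eL²) = 9.423×10^-19 J and ΔE = (4² − 2²)E_1 = 1.131×10^-17 J.
f = ΔE/h = 1.131×10^-17/6.63×10^-34 = 1.71×10^16 Hz.

f = 1.71×10^16 Hz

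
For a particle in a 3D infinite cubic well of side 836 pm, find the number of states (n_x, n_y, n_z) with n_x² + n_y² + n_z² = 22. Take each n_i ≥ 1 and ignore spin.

The level has n_x² + n_y² + n_z² = 22. The ordered positive-integer solutions are (2, 3, 3), (3, 2, 3), (3, 3, 2).
That gives 3 states.

degeneracy = 3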